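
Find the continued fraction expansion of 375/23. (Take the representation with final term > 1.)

375 = 16*23 + 7
23 = 3*7 + 2
7 = 3*2 + 1
2 = 2*1 + 0  (stop)
So 375/23 = [16; 3, 3, 2].

[16; 3, 3, 2]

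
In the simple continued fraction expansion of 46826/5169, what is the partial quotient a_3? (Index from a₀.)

46826 = 9·5169 + 305   →  a_0 = 9
5169 = 16·305 + 289   →  a_1 = 16
305 = 1·289 + 16   →  a_2 = 1
289 = 18·16 + 1   →  a_3 = 18

18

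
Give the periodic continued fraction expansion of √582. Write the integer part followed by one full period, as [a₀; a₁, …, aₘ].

[24; 8, 48]

a₀ = ⌊√582⌋ = 24.
With m₀=0, d₀=1 and mₖ₊₁ = dₖaₖ − mₖ, dₖ₊₁ = (n − mₖ₊₁²)/dₖ, aₖ₊₁ = ⌊(a₀+mₖ₊₁)/dₖ₊₁⌋:
  k=1: m=24, d=6, a=8
  k=2: m=24, d=1, a=48
d=1 and a=2a₀=48 at k=2, so the next step gives (m, d) = (24, 6) again — its k=1 value — and the period has length 2.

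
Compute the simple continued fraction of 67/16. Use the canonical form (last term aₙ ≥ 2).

67 = 4*16 + 3
16 = 5*3 + 1
3 = 3*1 + 0  (stop)
So 67/16 = [4; 5, 3].

[4; 5, 3]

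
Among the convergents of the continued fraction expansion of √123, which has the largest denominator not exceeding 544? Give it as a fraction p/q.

2695/243

√123 = [11; 11, 22, …] (period length 2).
Convergents:
  p_0/q_0 = 11/1
  p_1/q_1 = 122/11
  p_2/q_2 = 2695/243
  p_3/q_3 = 29767/2684
q_2 = 243 ≤ 544 < 2684 = q_3, so the answer is 2695/243.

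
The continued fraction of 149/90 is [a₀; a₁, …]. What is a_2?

149 = 1·90 + 59   →  a_0 = 1
90 = 1·59 + 31   →  a_1 = 1
59 = 1·31 + 28   →  a_2 = 1

1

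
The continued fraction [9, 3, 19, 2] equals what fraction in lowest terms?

Using pₖ = aₖpₖ₋₁ + pₖ₋₂ and qₖ = aₖqₖ₋₁ + qₖ₋₂:
  k=0: a=9, p=9, q=1
  k=1: a=3, p=28, q=3
  k=2: a=19, p=541, q=58
  k=3: a=2, p=1110, q=119

1110/119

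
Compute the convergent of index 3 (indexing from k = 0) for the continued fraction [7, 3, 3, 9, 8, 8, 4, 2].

679/93

Using pₖ = aₖpₖ₋₁ + pₖ₋₂, qₖ = aₖqₖ₋₁ + qₖ₋₂ (with p₋₁=1, p₋₂=0, q₋₁=0, q₋₂=1):
  k=0: a=7, p=7, q=1
  k=1: a=3, p=22, q=3
  k=2: a=3, p=73, q=10
  k=3: a=9, p=679, q=93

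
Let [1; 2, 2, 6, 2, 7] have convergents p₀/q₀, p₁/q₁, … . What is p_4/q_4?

Using pₖ = aₖpₖ₋₁ + pₖ₋₂, qₖ = aₖqₖ₋₁ + qₖ₋₂ (with p₋₁=1, p₋₂=0, q₋₁=0, q₋₂=1):
  k=0: a=1, p=1, q=1
  k=1: a=2, p=3, q=2
  k=2: a=2, p=7, q=5
  k=3: a=6, p=45, q=32
  k=4: a=2, p=97, q=69

97/69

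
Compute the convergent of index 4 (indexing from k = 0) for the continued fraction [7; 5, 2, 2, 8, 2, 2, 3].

1631/227

Using pₖ = aₖpₖ₋₁ + pₖ₋₂, qₖ = aₖqₖ₋₁ + qₖ₋₂ (with p₋₁=1, p₋₂=0, q₋₁=0, q₋₂=1):
  k=0: a=7, p=7, q=1
  k=1: a=5, p=36, q=5
  k=2: a=2, p=79, q=11
  k=3: a=2, p=194, q=27
  k=4: a=8, p=1631, q=227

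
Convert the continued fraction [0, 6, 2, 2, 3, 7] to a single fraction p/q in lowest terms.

Using pₖ = aₖpₖ₋₁ + pₖ₋₂ and qₖ = aₖqₖ₋₁ + qₖ₋₂:
  k=0: a=0, p=0, q=1
  k=1: a=6, p=1, q=6
  k=2: a=2, p=2, q=13
  k=3: a=2, p=5, q=32
  k=4: a=3, p=17, q=109
  k=5: a=7, p=124, q=795

124/795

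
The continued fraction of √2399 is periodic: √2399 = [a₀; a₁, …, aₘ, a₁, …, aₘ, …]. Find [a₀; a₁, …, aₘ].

[48; 1, 47, 1, 96]

a₀ = ⌊√2399⌋ = 48.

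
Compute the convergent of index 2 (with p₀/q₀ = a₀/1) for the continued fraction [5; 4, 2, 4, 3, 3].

Using pₖ = aₖpₖ₋₁ + pₖ₋₂, qₖ = aₖqₖ₋₁ + qₖ₋₂ (with p₋₁=1, p₋₂=0, q₋₁=0, q₋₂=1):
  k=0: a=5, p=5, q=1
  k=1: a=4, p=21, q=4
  k=2: a=2, p=47, q=9

47/9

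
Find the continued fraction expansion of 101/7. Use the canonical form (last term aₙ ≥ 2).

[14; 2, 3]

101 = 14×7 + 3
7 = 2×3 + 1
3 = 3×1 + 0  (stop)
So 101/7 = [14; 2, 3].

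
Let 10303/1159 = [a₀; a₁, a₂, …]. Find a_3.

10303 = 8·1159 + 1031   →  a_0 = 8
1159 = 1·1031 + 128   →  a_1 = 1
1031 = 8·128 + 7   →  a_2 = 8
128 = 18·7 + 2   →  a_3 = 18

18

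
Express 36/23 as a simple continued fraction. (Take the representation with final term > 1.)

[1; 1, 1, 3, 3]

36 = 1*23 + 13
23 = 1*13 + 10
13 = 1*10 + 3
10 = 3*3 + 1
3 = 3*1 + 0  (stop)
So 36/23 = [1; 1, 1, 3, 3].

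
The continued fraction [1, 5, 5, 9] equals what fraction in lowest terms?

285/239

Fold from the inside: start with 9/1.
  5 + 1/9 = 46/9
  5 + 9/46 = 239/46
  1 + 46/239 = 285/239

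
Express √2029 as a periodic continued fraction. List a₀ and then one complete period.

[45; 22, 1, 1, 22, 90]

a₀ = ⌊√2029⌋ = 45.
With m₀=0, d₀=1 and mₖ₊₁ = dₖaₖ − mₖ, dₖ₊₁ = (n − mₖ₊₁²)/dₖ, aₖ₊₁ = ⌊(a₀+mₖ₊₁)/dₖ₊₁⌋:
  k=1: m=45, d=4, a=22
  k=2: m=43, d=45, a=1
  k=3: m=2, d=45, a=1
  k=4: m=43, d=4, a=22
  k=5: m=45, d=1, a=90
d=1 and a=2a₀=90 at k=5, so the next step gives (m, d) = (45, 4) again — its k=1 value — and the period has length 5.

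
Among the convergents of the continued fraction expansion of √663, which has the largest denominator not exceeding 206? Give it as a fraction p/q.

√663 = [25; 1, 2, 1, 50, …] (period length 4).
Convergents:
  p_0/q_0 = 25/1
  p_1/q_1 = 26/1
  p_2/q_2 = 77/3
  p_3/q_3 = 103/4
  p_4/q_4 = 5227/203
  p_5/q_5 = 5330/207
q_4 = 203 ≤ 206 < 207 = q_5, so the answer is 5227/203.

5227/203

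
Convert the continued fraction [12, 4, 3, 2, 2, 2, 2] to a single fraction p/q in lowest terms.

Fold from the inside: start with 2/1.
  2 + 1/2 = 5/2
  2 + 2/5 = 12/5
  2 + 5/12 = 29/12
  3 + 12/29 = 99/29
  4 + 29/99 = 425/99
  12 + 99/425 = 5199/425

5199/425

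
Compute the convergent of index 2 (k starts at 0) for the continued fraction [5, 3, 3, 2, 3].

Using pₖ = aₖpₖ₋₁ + pₖ₋₂, qₖ = aₖqₖ₋₁ + qₖ₋₂ (with p₋₁=1, p₋₂=0, q₋₁=0, q₋₂=1):
  k=0: a=5, p=5, q=1
  k=1: a=3, p=16, q=3
  k=2: a=3, p=53, q=10

53/10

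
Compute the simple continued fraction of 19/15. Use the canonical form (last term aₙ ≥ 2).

[1; 3, 1, 3]

19 = 1·15 + 4
15 = 3·4 + 3
4 = 1·3 + 1
3 = 3·1 + 0  (stop)
So 19/15 = [1; 3, 1, 3].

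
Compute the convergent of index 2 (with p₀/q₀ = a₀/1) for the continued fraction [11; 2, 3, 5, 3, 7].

Using pₖ = aₖpₖ₋₁ + pₖ₋₂, qₖ = aₖqₖ₋₁ + qₖ₋₂ (with p₋₁=1, p₋₂=0, q₋₁=0, q₋₂=1):
  k=0: a=11, p=11, q=1
  k=1: a=2, p=23, q=2
  k=2: a=3, p=80, q=7

80/7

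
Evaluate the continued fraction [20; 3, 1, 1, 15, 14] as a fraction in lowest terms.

Using pₖ = aₖpₖ₋₁ + pₖ₋₂ and qₖ = aₖqₖ₋₁ + qₖ₋₂:
  k=0: a=20, p=20, q=1
  k=1: a=3, p=61, q=3
  k=2: a=1, p=81, q=4
  k=3: a=1, p=142, q=7
  k=4: a=15, p=2211, q=109
  k=5: a=14, p=31096, q=1533

31096/1533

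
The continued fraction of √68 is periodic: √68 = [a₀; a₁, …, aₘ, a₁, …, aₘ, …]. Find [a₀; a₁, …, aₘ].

a₀ = ⌊√68⌋ = 8.

[8; 4, 16]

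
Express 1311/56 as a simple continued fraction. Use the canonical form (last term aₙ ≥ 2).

[23; 2, 2, 3, 3]

1311 = 23×56 + 23
56 = 2×23 + 10
23 = 2×10 + 3
10 = 3×3 + 1
3 = 3×1 + 0  (stop)
So 1311/56 = [23; 2, 2, 3, 3].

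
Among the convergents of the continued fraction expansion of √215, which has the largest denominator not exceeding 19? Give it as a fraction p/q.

44/3

√215 = [14; 1, 1, 1, 28, …] (period length 4).
Convergents:
  p_0/q_0 = 14/1
  p_1/q_1 = 15/1
  p_2/q_2 = 29/2
  p_3/q_3 = 44/3
  p_4/q_4 = 1261/86
q_3 = 3 ≤ 19 < 86 = q_4, so the answer is 44/3.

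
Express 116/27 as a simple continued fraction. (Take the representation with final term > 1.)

116 = 4·27 + 8
27 = 3·8 + 3
8 = 2·3 + 2
3 = 1·2 + 1
2 = 2·1 + 0  (stop)
So 116/27 = [4; 3, 2, 1, 2].

[4; 3, 2, 1, 2]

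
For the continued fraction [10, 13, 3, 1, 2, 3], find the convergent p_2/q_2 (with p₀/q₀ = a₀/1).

403/40

Using pₖ = aₖpₖ₋₁ + pₖ₋₂, qₖ = aₖqₖ₋₁ + qₖ₋₂ (with p₋₁=1, p₋₂=0, q₋₁=0, q₋₂=1):
  k=0: a=10, p=10, q=1
  k=1: a=13, p=131, q=13
  k=2: a=3, p=403, q=40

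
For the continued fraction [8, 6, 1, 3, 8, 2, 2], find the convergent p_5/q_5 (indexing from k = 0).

3854/473

Using pₖ = aₖpₖ₋₁ + pₖ₋₂, qₖ = aₖqₖ₋₁ + qₖ₋₂ (with p₋₁=1, p₋₂=0, q₋₁=0, q₋₂=1):
  k=0: a=8, p=8, q=1
  k=1: a=6, p=49, q=6
  k=2: a=1, p=57, q=7
  k=3: a=3, p=220, q=27
  k=4: a=8, p=1817, q=223
  k=5: a=2, p=3854, q=473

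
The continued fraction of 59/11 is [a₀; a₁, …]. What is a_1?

59 = 5·11 + 4   →  a_0 = 5
11 = 2·4 + 3   →  a_1 = 2

2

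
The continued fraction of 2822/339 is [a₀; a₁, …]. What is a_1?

2822 = 8·339 + 110   →  a_0 = 8
339 = 3·110 + 9   →  a_1 = 3

3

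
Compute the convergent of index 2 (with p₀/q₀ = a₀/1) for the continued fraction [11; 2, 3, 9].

80/7

Using pₖ = aₖpₖ₋₁ + pₖ₋₂, qₖ = aₖqₖ₋₁ + qₖ₋₂ (with p₋₁=1, p₋₂=0, q₋₁=0, q₋₂=1):
  k=0: a=11, p=11, q=1
  k=1: a=2, p=23, q=2
  k=2: a=3, p=80, q=7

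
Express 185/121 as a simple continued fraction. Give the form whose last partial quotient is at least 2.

[1; 1, 1, 8, 7]

185 = 1×121 + 64
121 = 1×64 + 57
64 = 1×57 + 7
57 = 8×7 + 1
7 = 7×1 + 0  (stop)
So 185/121 = [1; 1, 1, 8, 7].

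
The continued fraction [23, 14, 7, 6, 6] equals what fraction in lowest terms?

Fold from the inside: start with 6/1.
  6 + 1/6 = 37/6
  7 + 6/37 = 265/37
  14 + 37/265 = 3747/265
  23 + 265/3747 = 86446/3747

86446/3747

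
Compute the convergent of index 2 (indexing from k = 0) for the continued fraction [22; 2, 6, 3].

Using pₖ = aₖpₖ₋₁ + pₖ₋₂, qₖ = aₖqₖ₋₁ + qₖ₋₂ (with p₋₁=1, p₋₂=0, q₋₁=0, q₋₂=1):
  k=0: a=22, p=22, q=1
  k=1: a=2, p=45, q=2
  k=2: a=6, p=292, q=13

292/13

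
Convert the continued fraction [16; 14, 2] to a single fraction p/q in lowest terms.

Using pₖ = aₖpₖ₋₁ + pₖ₋₂ and qₖ = aₖqₖ₋₁ + qₖ₋₂:
  k=0: a=16, p=16, q=1
  k=1: a=14, p=225, q=14
  k=2: a=2, p=466, q=29

466/29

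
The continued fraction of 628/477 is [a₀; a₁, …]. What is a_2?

628 = 1·477 + 151   →  a_0 = 1
477 = 3·151 + 24   →  a_1 = 3
151 = 6·24 + 7   →  a_2 = 6

6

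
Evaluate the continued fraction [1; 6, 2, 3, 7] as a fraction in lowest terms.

Fold from the inside: start with 7/1.
  3 + 1/7 = 22/7
  2 + 7/22 = 51/22
  6 + 22/51 = 328/51
  1 + 51/328 = 379/328

379/328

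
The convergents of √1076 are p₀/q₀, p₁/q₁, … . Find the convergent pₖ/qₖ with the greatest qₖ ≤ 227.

2657/81

√1076 = [32; 1, 4, 16, 4, 1, 64, …] (period length 6).
Convergents:
  p_0/q_0 = 32/1
  p_1/q_1 = 33/1
  p_2/q_2 = 164/5
  p_3/q_3 = 2657/81
  p_4/q_4 = 10792/329
q_3 = 81 ≤ 227 < 329 = q_4, so the answer is 2657/81.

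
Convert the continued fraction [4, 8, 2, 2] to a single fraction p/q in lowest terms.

Fold from the inside: start with 2/1.
  2 + 1/2 = 5/2
  8 + 2/5 = 42/5
  4 + 5/42 = 173/42

173/42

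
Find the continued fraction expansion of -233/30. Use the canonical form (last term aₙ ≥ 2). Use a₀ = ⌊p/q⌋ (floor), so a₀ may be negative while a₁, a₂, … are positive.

-233 = -8*30 + 7
30 = 4*7 + 2
7 = 3*2 + 1
2 = 2*1 + 0  (stop)
So -233/30 = [-8; 4, 3, 2].

[-8; 4, 3, 2]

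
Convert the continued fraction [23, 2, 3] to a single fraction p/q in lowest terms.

Fold from the inside: start with 3/1.
  2 + 1/3 = 7/3
  23 + 3/7 = 164/7

164/7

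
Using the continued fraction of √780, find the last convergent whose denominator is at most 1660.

√780 = [27; 1, 12, 1, 54, …] (period length 4).
Convergents:
  p_0/q_0 = 27/1
  p_1/q_1 = 28/1
  p_2/q_2 = 363/13
  p_3/q_3 = 391/14
  p_4/q_4 = 21477/769
  p_5/q_5 = 21868/783
  p_6/q_6 = 283893/10165
q_5 = 783 ≤ 1660 < 10165 = q_6, so the answer is 21868/783.

21868/783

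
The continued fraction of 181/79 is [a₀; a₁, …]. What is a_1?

3

181 = 2·79 + 23   →  a_0 = 2
79 = 3·23 + 10   →  a_1 = 3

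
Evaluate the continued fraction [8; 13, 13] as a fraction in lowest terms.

Fold from the inside: start with 13/1.
  13 + 1/13 = 170/13
  8 + 13/170 = 1373/170

1373/170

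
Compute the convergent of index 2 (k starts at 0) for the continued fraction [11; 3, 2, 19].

Using pₖ = aₖpₖ₋₁ + pₖ₋₂, qₖ = aₖqₖ₋₁ + qₖ₋₂ (with p₋₁=1, p₋₂=0, q₋₁=0, q₋₂=1):
  k=0: a=11, p=11, q=1
  k=1: a=3, p=34, q=3
  k=2: a=2, p=79, q=7

79/7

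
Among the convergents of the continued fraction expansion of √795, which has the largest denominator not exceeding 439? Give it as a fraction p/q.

√795 = [28; 5, 9, 5, 56, …] (period length 4).
Convergents:
  p_0/q_0 = 28/1
  p_1/q_1 = 141/5
  p_2/q_2 = 1297/46
  p_3/q_3 = 6626/235
  p_4/q_4 = 372353/13206
q_3 = 235 ≤ 439 < 13206 = q_4, so the answer is 6626/235.

6626/235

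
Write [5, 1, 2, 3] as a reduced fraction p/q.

Fold from the inside: start with 3/1.
  2 + 1/3 = 7/3
  1 + 3/7 = 10/7
  5 + 7/10 = 57/10

57/10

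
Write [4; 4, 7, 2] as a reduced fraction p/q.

263/62

Fold from the inside: start with 2/1.
  7 + 1/2 = 15/2
  4 + 2/15 = 62/15
  4 + 15/62 = 263/62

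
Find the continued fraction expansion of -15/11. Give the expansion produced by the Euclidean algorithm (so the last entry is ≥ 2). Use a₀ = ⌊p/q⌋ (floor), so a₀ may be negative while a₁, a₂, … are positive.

[-2; 1, 1, 1, 3]

-15 = -2·11 + 7
11 = 1·7 + 4
7 = 1·4 + 3
4 = 1·3 + 1
3 = 3·1 + 0  (stop)
So -15/11 = [-2; 1, 1, 1, 3].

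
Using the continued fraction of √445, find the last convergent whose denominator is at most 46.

443/21

√445 = [21; 10, 1, 1, 10, 42, …] (period length 5).
Convergents:
  p_0/q_0 = 21/1
  p_1/q_1 = 211/10
  p_2/q_2 = 232/11
  p_3/q_3 = 443/21
  p_4/q_4 = 4662/221
q_3 = 21 ≤ 46 < 221 = q_4, so the answer is 443/21.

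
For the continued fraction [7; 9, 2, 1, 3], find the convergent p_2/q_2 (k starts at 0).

Using pₖ = aₖpₖ₋₁ + pₖ₋₂, qₖ = aₖqₖ₋₁ + qₖ₋₂ (with p₋₁=1, p₋₂=0, q₋₁=0, q₋₂=1):
  k=0: a=7, p=7, q=1
  k=1: a=9, p=64, q=9
  k=2: a=2, p=135, q=19

135/19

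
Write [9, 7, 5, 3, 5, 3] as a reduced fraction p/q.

Using pₖ = aₖpₖ₋₁ + pₖ₋₂ and qₖ = aₖqₖ₋₁ + qₖ₋₂:
  k=0: a=9, p=9, q=1
  k=1: a=7, p=64, q=7
  k=2: a=5, p=329, q=36
  k=3: a=3, p=1051, q=115
  k=4: a=5, p=5584, q=611
  k=5: a=3, p=17803, q=1948

17803/1948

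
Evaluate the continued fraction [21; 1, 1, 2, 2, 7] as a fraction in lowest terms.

Fold from the inside: start with 7/1.
  2 + 1/7 = 15/7
  2 + 7/15 = 37/15
  1 + 15/37 = 52/37
  1 + 37/52 = 89/52
  21 + 52/89 = 1921/89

1921/89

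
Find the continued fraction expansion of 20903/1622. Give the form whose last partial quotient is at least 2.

[12; 1, 7, 1, 6, 3, 8]

20903 = 12×1622 + 1439
1622 = 1×1439 + 183
1439 = 7×183 + 158
183 = 1×158 + 25
158 = 6×25 + 8
25 = 3×8 + 1
8 = 8×1 + 0  (stop)
So 20903/1622 = [12; 1, 7, 1, 6, 3, 8].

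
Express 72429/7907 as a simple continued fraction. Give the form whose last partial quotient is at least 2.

72429 = 9×7907 + 1266
7907 = 6×1266 + 311
1266 = 4×311 + 22
311 = 14×22 + 3
22 = 7×3 + 1
3 = 3×1 + 0  (stop)
So 72429/7907 = [9; 6, 4, 14, 7, 3].

[9; 6, 4, 14, 7, 3]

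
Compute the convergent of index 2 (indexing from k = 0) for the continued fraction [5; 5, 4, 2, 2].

Using pₖ = aₖpₖ₋₁ + pₖ₋₂, qₖ = aₖqₖ₋₁ + qₖ₋₂ (with p₋₁=1, p₋₂=0, q₋₁=0, q₋₂=1):
  k=0: a=5, p=5, q=1
  k=1: a=5, p=26, q=5
  k=2: a=4, p=109, q=21

109/21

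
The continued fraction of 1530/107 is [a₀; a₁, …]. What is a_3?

1530 = 14·107 + 32   →  a_0 = 14
107 = 3·32 + 11   →  a_1 = 3
32 = 2·11 + 10   →  a_2 = 2
11 = 1·10 + 1   →  a_3 = 1

1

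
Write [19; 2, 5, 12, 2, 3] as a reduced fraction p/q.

18891/971

Using pₖ = aₖpₖ₋₁ + pₖ₋₂ and qₖ = aₖqₖ₋₁ + qₖ₋₂:
  k=0: a=19, p=19, q=1
  k=1: a=2, p=39, q=2
  k=2: a=5, p=214, q=11
  k=3: a=12, p=2607, q=134
  k=4: a=2, p=5428, q=279
  k=5: a=3, p=18891, q=971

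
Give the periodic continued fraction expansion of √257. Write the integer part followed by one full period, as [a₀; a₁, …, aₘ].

[16; 32]

a₀ = ⌊√257⌋ = 16.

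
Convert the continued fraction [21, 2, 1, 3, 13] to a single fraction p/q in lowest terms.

Fold from the inside: start with 13/1.
  3 + 1/13 = 40/13
  1 + 13/40 = 53/40
  2 + 40/53 = 146/53
  21 + 53/146 = 3119/146

3119/146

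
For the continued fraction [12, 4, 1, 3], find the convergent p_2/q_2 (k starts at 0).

Using pₖ = aₖpₖ₋₁ + pₖ₋₂, qₖ = aₖqₖ₋₁ + qₖ₋₂ (with p₋₁=1, p₋₂=0, q₋₁=0, q₋₂=1):
  k=0: a=12, p=12, q=1
  k=1: a=4, p=49, q=4
  k=2: a=1, p=61, q=5

61/5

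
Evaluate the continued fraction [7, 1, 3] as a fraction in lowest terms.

31/4

Using pₖ = aₖpₖ₋₁ + pₖ₋₂ and qₖ = aₖqₖ₋₁ + qₖ₋₂:
  k=0: a=7, p=7, q=1
  k=1: a=1, p=8, q=1
  k=2: a=3, p=31, q=4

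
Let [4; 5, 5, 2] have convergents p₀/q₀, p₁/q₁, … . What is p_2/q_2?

109/26

Using pₖ = aₖpₖ₋₁ + pₖ₋₂, qₖ = aₖqₖ₋₁ + qₖ₋₂ (with p₋₁=1, p₋₂=0, q₋₁=0, q₋₂=1):
  k=0: a=4, p=4, q=1
  k=1: a=5, p=21, q=5
  k=2: a=5, p=109, q=26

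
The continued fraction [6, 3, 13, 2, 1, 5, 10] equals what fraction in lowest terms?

Using pₖ = aₖpₖ₋₁ + pₖ₋₂ and qₖ = aₖqₖ₋₁ + qₖ₋₂:
  k=0: a=6, p=6, q=1
  k=1: a=3, p=19, q=3
  k=2: a=13, p=253, q=40
  k=3: a=2, p=525, q=83
  k=4: a=1, p=778, q=123
  k=5: a=5, p=4415, q=698
  k=6: a=10, p=44928, q=7103

44928/7103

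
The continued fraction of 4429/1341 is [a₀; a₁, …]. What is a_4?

4429 = 3·1341 + 406   →  a_0 = 3
1341 = 3·406 + 123   →  a_1 = 3
406 = 3·123 + 37   →  a_2 = 3
123 = 3·37 + 12   →  a_3 = 3
37 = 3·12 + 1   →  a_4 = 3

3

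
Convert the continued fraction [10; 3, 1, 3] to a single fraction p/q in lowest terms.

154/15

Using pₖ = aₖpₖ₋₁ + pₖ₋₂ and qₖ = aₖqₖ₋₁ + qₖ₋₂:
  k=0: a=10, p=10, q=1
  k=1: a=3, p=31, q=3
  k=2: a=1, p=41, q=4
  k=3: a=3, p=154, q=15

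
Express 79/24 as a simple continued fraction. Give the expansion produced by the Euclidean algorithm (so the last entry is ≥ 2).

[3; 3, 2, 3]

79 = 3*24 + 7
24 = 3*7 + 3
7 = 2*3 + 1
3 = 3*1 + 0  (stop)
So 79/24 = [3; 3, 2, 3].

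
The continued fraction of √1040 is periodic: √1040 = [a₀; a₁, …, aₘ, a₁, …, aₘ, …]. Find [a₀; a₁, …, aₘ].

[32; 4, 64]

a₀ = ⌊√1040⌋ = 32.
With m₀=0, d₀=1 and mₖ₊₁ = dₖaₖ − mₖ, dₖ₊₁ = (n − mₖ₊₁²)/dₖ, aₖ₊₁ = ⌊(a₀+mₖ₊₁)/dₖ₊₁⌋:
  k=1: m=32, d=16, a=4
  k=2: m=32, d=1, a=64
d=1 and a=2a₀=64 at k=2, so the next step gives (m, d) = (32, 16) again — its k=1 value — and the period has length 2.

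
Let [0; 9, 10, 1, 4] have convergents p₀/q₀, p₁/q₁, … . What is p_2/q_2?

Using pₖ = aₖpₖ₋₁ + pₖ₋₂, qₖ = aₖqₖ₋₁ + qₖ₋₂ (with p₋₁=1, p₋₂=0, q₋₁=0, q₋₂=1):
  k=0: a=0, p=0, q=1
  k=1: a=9, p=1, q=9
  k=2: a=10, p=10, q=91

10/91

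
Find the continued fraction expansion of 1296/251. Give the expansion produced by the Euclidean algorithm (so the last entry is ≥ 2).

[5; 6, 8, 5]

1296 = 5*251 + 41
251 = 6*41 + 5
41 = 8*5 + 1
5 = 5*1 + 0  (stop)
So 1296/251 = [5; 6, 8, 5].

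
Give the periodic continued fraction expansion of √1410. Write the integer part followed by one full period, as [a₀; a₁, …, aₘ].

[37; 1, 1, 4, 1, 1, 74]

a₀ = ⌊√1410⌋ = 37.
With m₀=0, d₀=1 and mₖ₊₁ = dₖaₖ − mₖ, dₖ₊₁ = (n − mₖ₊₁²)/dₖ, aₖ₊₁ = ⌊(a₀+mₖ₊₁)/dₖ₊₁⌋:
  k=1: m=37, d=41, a=1
  k=2: m=4, d=34, a=1
  k=3: m=30, d=15, a=4
  k=4: m=30, d=34, a=1
  k=5: m=4, d=41, a=1
  k=6: m=37, d=1, a=74
d=1 and a=2a₀=74 at k=6, so the next step gives (m, d) = (37, 41) again — its k=1 value — and the period has length 6.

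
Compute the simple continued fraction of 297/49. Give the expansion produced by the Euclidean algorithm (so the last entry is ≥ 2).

[6; 16, 3]

297 = 6*49 + 3
49 = 16*3 + 1
3 = 3*1 + 0  (stop)
So 297/49 = [6; 16, 3].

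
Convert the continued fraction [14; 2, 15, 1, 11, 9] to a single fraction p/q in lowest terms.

Using pₖ = aₖpₖ₋₁ + pₖ₋₂ and qₖ = aₖqₖ₋₁ + qₖ₋₂:
  k=0: a=14, p=14, q=1
  k=1: a=2, p=29, q=2
  k=2: a=15, p=449, q=31
  k=3: a=1, p=478, q=33
  k=4: a=11, p=5707, q=394
  k=5: a=9, p=51841, q=3579

51841/3579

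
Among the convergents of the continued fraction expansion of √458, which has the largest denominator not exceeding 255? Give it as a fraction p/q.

√458 = [21; 2, 2, 42, …] (period length 3).
Convergents:
  p_0/q_0 = 21/1
  p_1/q_1 = 43/2
  p_2/q_2 = 107/5
  p_3/q_3 = 4537/212
  p_4/q_4 = 9181/429
q_3 = 212 ≤ 255 < 429 = q_4, so the answer is 4537/212.

4537/212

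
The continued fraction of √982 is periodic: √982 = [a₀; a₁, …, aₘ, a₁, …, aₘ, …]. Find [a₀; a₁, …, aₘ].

[31; 2, 1, 30, 1, 2, 62]

a₀ = ⌊√982⌋ = 31.
With m₀=0, d₀=1 and mₖ₊₁ = dₖaₖ − mₖ, dₖ₊₁ = (n − mₖ₊₁²)/dₖ, aₖ₊₁ = ⌊(a₀+mₖ₊₁)/dₖ₊₁⌋:
  k=1: m=31, d=21, a=2
  k=2: m=11, d=41, a=1
  k=3: m=30, d=2, a=30
  k=4: m=30, d=41, a=1
  k=5: m=11, d=21, a=2
  k=6: m=31, d=1, a=62
d=1 and a=2a₀=62 at k=6, so the next step gives (m, d) = (31, 21) again — its k=1 value — and the period has length 6.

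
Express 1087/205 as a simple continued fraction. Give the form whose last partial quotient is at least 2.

1087 = 5·205 + 62
205 = 3·62 + 19
62 = 3·19 + 5
19 = 3·5 + 4
5 = 1·4 + 1
4 = 4·1 + 0  (stop)
So 1087/205 = [5; 3, 3, 3, 1, 4].

[5; 3, 3, 3, 1, 4]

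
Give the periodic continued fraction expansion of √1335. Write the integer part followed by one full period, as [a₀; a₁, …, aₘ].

[36; 1, 1, 6, 7, 6, 1, 1, 72]

a₀ = ⌊√1335⌋ = 36.
With m₀=0, d₀=1 and mₖ₊₁ = dₖaₖ − mₖ, dₖ₊₁ = (n − mₖ₊₁²)/dₖ, aₖ₊₁ = ⌊(a₀+mₖ₊₁)/dₖ₊₁⌋:
  k=1: m=36, d=39, a=1
  k=2: m=3, d=34, a=1
  k=3: m=31, d=11, a=6
  k=4: m=35, d=10, a=7
  k=5: m=35, d=11, a=6
  k=6: m=31, d=34, a=1
  k=7: m=3, d=39, a=1
  k=8: m=36, d=1, a=72
d=1 and a=2a₀=72 at k=8, so the next step gives (m, d) = (36, 39) again — its k=1 value — and the period has length 8.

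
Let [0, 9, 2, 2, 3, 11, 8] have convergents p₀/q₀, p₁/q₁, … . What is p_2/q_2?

2/19

Using pₖ = aₖpₖ₋₁ + pₖ₋₂, qₖ = aₖqₖ₋₁ + qₖ₋₂ (with p₋₁=1, p₋₂=0, q₋₁=0, q₋₂=1):
  k=0: a=0, p=0, q=1
  k=1: a=9, p=1, q=9
  k=2: a=2, p=2, q=19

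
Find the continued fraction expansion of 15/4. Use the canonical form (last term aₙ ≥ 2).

15 = 3*4 + 3
4 = 1*3 + 1
3 = 3*1 + 0  (stop)
So 15/4 = [3; 1, 3].

[3; 1, 3]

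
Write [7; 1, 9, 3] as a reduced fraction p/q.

245/31

Fold from the inside: start with 3/1.
  9 + 1/3 = 28/3
  1 + 3/28 = 31/28
  7 + 28/31 = 245/31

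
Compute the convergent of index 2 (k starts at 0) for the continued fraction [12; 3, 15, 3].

Using pₖ = aₖpₖ₋₁ + pₖ₋₂, qₖ = aₖqₖ₋₁ + qₖ₋₂ (with p₋₁=1, p₋₂=0, q₋₁=0, q₋₂=1):
  k=0: a=12, p=12, q=1
  k=1: a=3, p=37, q=3
  k=2: a=15, p=567, q=46

567/46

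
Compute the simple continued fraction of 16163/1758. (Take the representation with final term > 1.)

16163 = 9×1758 + 341
1758 = 5×341 + 53
341 = 6×53 + 23
53 = 2×23 + 7
23 = 3×7 + 2
7 = 3×2 + 1
2 = 2×1 + 0  (stop)
So 16163/1758 = [9; 5, 6, 2, 3, 3, 2].

[9; 5, 6, 2, 3, 3, 2]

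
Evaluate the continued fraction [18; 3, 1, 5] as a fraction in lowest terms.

Using pₖ = aₖpₖ₋₁ + pₖ₋₂ and qₖ = aₖqₖ₋₁ + qₖ₋₂:
  k=0: a=18, p=18, q=1
  k=1: a=3, p=55, q=3
  k=2: a=1, p=73, q=4
  k=3: a=5, p=420, q=23

420/23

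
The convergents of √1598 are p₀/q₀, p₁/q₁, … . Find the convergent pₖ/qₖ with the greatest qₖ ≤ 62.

√1598 = [39; 1, 38, 1, 78, …] (period length 4).
Convergents:
  p_0/q_0 = 39/1
  p_1/q_1 = 40/1
  p_2/q_2 = 1559/39
  p_3/q_3 = 1599/40
  p_4/q_4 = 126281/3159
q_3 = 40 ≤ 62 < 3159 = q_4, so the answer is 1599/40.

1599/40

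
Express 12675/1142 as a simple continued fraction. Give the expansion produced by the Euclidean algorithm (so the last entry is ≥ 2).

12675 = 11·1142 + 113
1142 = 10·113 + 12
113 = 9·12 + 5
12 = 2·5 + 2
5 = 2·2 + 1
2 = 2·1 + 0  (stop)
So 12675/1142 = [11; 10, 9, 2, 2, 2].

[11; 10, 9, 2, 2, 2]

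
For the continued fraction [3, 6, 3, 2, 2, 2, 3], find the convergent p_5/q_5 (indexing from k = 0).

Using pₖ = aₖpₖ₋₁ + pₖ₋₂, qₖ = aₖqₖ₋₁ + qₖ₋₂ (with p₋₁=1, p₋₂=0, q₋₁=0, q₋₂=1):
  k=0: a=3, p=3, q=1
  k=1: a=6, p=19, q=6
  k=2: a=3, p=60, q=19
  k=3: a=2, p=139, q=44
  k=4: a=2, p=338, q=107
  k=5: a=2, p=815, q=258

815/258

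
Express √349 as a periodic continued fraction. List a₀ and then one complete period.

a₀ = ⌊√349⌋ = 18.
With m₀=0, d₀=1 and mₖ₊₁ = dₖaₖ − mₖ, dₖ₊₁ = (n − mₖ₊₁²)/dₖ, aₖ₊₁ = ⌊(a₀+mₖ₊₁)/dₖ₊₁⌋:
  k=1: m=18, d=25, a=1
  k=2: m=7, d=12, a=2
  k=3: m=17, d=5, a=7
  k=4: m=18, d=5, a=7
  k=5: m=17, d=12, a=2
  k=6: m=7, d=25, a=1
  k=7: m=18, d=1, a=36
d=1 and a=2a₀=36 at k=7, so the next step gives (m, d) = (18, 25) again — its k=1 value — and the period has length 7.

[18; 1, 2, 7, 7, 2, 1, 36]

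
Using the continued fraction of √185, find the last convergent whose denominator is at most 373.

√185 = [13; 1, 1, 1, 1, 26, …] (period length 5).
Convergents:
  p_0/q_0 = 13/1
  p_1/q_1 = 14/1
  p_2/q_2 = 27/2
  p_3/q_3 = 41/3
  p_4/q_4 = 68/5
  p_5/q_5 = 1809/133
  p_6/q_6 = 1877/138
  p_7/q_7 = 3686/271
  p_8/q_8 = 5563/409
q_7 = 271 ≤ 373 < 409 = q_8, so the answer is 3686/271.

3686/271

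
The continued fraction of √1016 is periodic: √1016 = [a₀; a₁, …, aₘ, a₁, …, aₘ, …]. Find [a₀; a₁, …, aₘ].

[31; 1, 6, 1, 62]

a₀ = ⌊√1016⌋ = 31.
With m₀=0, d₀=1 and mₖ₊₁ = dₖaₖ − mₖ, dₖ₊₁ = (n − mₖ₊₁²)/dₖ, aₖ₊₁ = ⌊(a₀+mₖ₊₁)/dₖ₊₁⌋:
  k=1: m=31, d=55, a=1
  k=2: m=24, d=8, a=6
  k=3: m=24, d=55, a=1
  k=4: m=31, d=1, a=62
d=1 and a=2a₀=62 at k=4, so the next step gives (m, d) = (31, 55) again — its k=1 value — and the period has length 4.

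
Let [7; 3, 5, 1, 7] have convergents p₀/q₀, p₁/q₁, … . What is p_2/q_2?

117/16

Using pₖ = aₖpₖ₋₁ + pₖ₋₂, qₖ = aₖqₖ₋₁ + qₖ₋₂ (with p₋₁=1, p₋₂=0, q₋₁=0, q₋₂=1):
  k=0: a=7, p=7, q=1
  k=1: a=3, p=22, q=3
  k=2: a=5, p=117, q=16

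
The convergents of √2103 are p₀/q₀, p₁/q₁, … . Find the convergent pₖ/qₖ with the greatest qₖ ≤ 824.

34348/749

√2103 = [45; 1, 6, 15, 6, 1, 90, …] (period length 6).
Convergents:
  p_0/q_0 = 45/1
  p_1/q_1 = 46/1
  p_2/q_2 = 321/7
  p_3/q_3 = 4861/106
  p_4/q_4 = 29487/643
  p_5/q_5 = 34348/749
  p_6/q_6 = 3120807/68053
q_5 = 749 ≤ 824 < 68053 = q_6, so the answer is 34348/749.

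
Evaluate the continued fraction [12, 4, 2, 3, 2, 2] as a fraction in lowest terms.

Fold from the inside: start with 2/1.
  2 + 1/2 = 5/2
  3 + 2/5 = 17/5
  2 + 5/17 = 39/17
  4 + 17/39 = 173/39
  12 + 39/173 = 2115/173

2115/173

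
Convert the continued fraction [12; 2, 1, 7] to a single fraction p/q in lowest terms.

284/23

Fold from the inside: start with 7/1.
  1 + 1/7 = 8/7
  2 + 7/8 = 23/8
  12 + 8/23 = 284/23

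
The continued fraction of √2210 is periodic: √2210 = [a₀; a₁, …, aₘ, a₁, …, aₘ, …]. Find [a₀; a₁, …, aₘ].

[47; 94]

a₀ = ⌊√2210⌋ = 47.
With m₀=0, d₀=1 and mₖ₊₁ = dₖaₖ − mₖ, dₖ₊₁ = (n − mₖ₊₁²)/dₖ, aₖ₊₁ = ⌊(a₀+mₖ₊₁)/dₖ₊₁⌋:
  k=1: m=47, d=1, a=94
d=1 and a=2a₀=94 at k=1, so the next step gives (m, d) = (47, 1) again — its k=1 value — and the period has length 1.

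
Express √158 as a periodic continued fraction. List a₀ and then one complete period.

[12; 1, 1, 3, 12, 3, 1, 1, 24]

a₀ = ⌊√158⌋ = 12.
With m₀=0, d₀=1 and mₖ₊₁ = dₖaₖ − mₖ, dₖ₊₁ = (n − mₖ₊₁²)/dₖ, aₖ₊₁ = ⌊(a₀+mₖ₊₁)/dₖ₊₁⌋:
  k=1: m=12, d=14, a=1
  k=2: m=2, d=11, a=1
  k=3: m=9, d=7, a=3
  k=4: m=12, d=2, a=12
  k=5: m=12, d=7, a=3
  k=6: m=9, d=11, a=1
  k=7: m=2, d=14, a=1
  k=8: m=12, d=1, a=24
d=1 and a=2a₀=24 at k=8, so the next step gives (m, d) = (12, 14) again — its k=1 value — and the period has length 8.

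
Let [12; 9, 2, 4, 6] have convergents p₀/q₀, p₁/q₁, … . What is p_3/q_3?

Using pₖ = aₖpₖ₋₁ + pₖ₋₂, qₖ = aₖqₖ₋₁ + qₖ₋₂ (with p₋₁=1, p₋₂=0, q₋₁=0, q₋₂=1):
  k=0: a=12, p=12, q=1
  k=1: a=9, p=109, q=9
  k=2: a=2, p=230, q=19
  k=3: a=4, p=1029, q=85

1029/85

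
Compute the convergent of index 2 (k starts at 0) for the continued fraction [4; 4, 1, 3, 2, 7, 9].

Using pₖ = aₖpₖ₋₁ + pₖ₋₂, qₖ = aₖqₖ₋₁ + qₖ₋₂ (with p₋₁=1, p₋₂=0, q₋₁=0, q₋₂=1):
  k=0: a=4, p=4, q=1
  k=1: a=4, p=17, q=4
  k=2: a=1, p=21, q=5

21/5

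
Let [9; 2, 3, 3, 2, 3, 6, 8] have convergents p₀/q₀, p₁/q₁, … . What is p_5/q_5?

Using pₖ = aₖpₖ₋₁ + pₖ₋₂, qₖ = aₖqₖ₋₁ + qₖ₋₂ (with p₋₁=1, p₋₂=0, q₋₁=0, q₋₂=1):
  k=0: a=9, p=9, q=1
  k=1: a=2, p=19, q=2
  k=2: a=3, p=66, q=7
  k=3: a=3, p=217, q=23
  k=4: a=2, p=500, q=53
  k=5: a=3, p=1717, q=182

1717/182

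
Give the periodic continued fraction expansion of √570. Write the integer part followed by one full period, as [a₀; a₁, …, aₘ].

a₀ = ⌊√570⌋ = 23.

[23; 1, 6, 1, 46]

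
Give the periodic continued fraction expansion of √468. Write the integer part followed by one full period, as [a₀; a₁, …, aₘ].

a₀ = ⌊√468⌋ = 21.

[21; 1, 1, 1, 2, 1, 1, 1, 42]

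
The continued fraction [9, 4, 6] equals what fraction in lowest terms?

Using pₖ = aₖpₖ₋₁ + pₖ₋₂ and qₖ = aₖqₖ₋₁ + qₖ₋₂:
  k=0: a=9, p=9, q=1
  k=1: a=4, p=37, q=4
  k=2: a=6, p=231, q=25

231/25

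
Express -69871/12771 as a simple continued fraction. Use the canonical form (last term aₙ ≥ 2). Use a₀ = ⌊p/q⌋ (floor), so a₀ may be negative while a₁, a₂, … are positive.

-69871 = -6×12771 + 6755
12771 = 1×6755 + 6016
6755 = 1×6016 + 739
6016 = 8×739 + 104
739 = 7×104 + 11
104 = 9×11 + 5
11 = 2×5 + 1
5 = 5×1 + 0  (stop)
So -69871/12771 = [-6; 1, 1, 8, 7, 9, 2, 5].

[-6; 1, 1, 8, 7, 9, 2, 5]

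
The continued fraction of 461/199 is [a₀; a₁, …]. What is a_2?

6

461 = 2·199 + 63   →  a_0 = 2
199 = 3·63 + 10   →  a_1 = 3
63 = 6·10 + 3   →  a_2 = 6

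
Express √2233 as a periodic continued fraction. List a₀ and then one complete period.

a₀ = ⌊√2233⌋ = 47.

[47; 3, 1, 12, 1, 3, 94]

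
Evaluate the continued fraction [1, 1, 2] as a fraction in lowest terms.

5/3

Using pₖ = aₖpₖ₋₁ + pₖ₋₂ and qₖ = aₖqₖ₋₁ + qₖ₋₂:
  k=0: a=1, p=1, q=1
  k=1: a=1, p=2, q=1
  k=2: a=2, p=5, q=3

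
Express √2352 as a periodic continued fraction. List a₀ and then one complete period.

a₀ = ⌊√2352⌋ = 48.
With m₀=0, d₀=1 and mₖ₊₁ = dₖaₖ − mₖ, dₖ₊₁ = (n − mₖ₊₁²)/dₖ, aₖ₊₁ = ⌊(a₀+mₖ₊₁)/dₖ₊₁⌋:
  k=1: m=48, d=48, a=2
  k=2: m=48, d=1, a=96
d=1 and a=2a₀=96 at k=2, so the next step gives (m, d) = (48, 48) again — its k=1 value — and the period has length 2.

[48; 2, 96]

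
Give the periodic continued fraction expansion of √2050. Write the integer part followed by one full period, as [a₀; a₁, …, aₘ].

a₀ = ⌊√2050⌋ = 45.
With m₀=0, d₀=1 and mₖ₊₁ = dₖaₖ − mₖ, dₖ₊₁ = (n − mₖ₊₁²)/dₖ, aₖ₊₁ = ⌊(a₀+mₖ₊₁)/dₖ₊₁⌋:
  k=1: m=45, d=25, a=3
  k=2: m=30, d=46, a=1
  k=3: m=16, d=39, a=1
  k=4: m=23, d=39, a=1
  k=5: m=16, d=46, a=1
  k=6: m=30, d=25, a=3
  k=7: m=45, d=1, a=90
d=1 and a=2a₀=90 at k=7, so the next step gives (m, d) = (45, 25) again — its k=1 value — and the period has length 7.

[45; 3, 1, 1, 1, 1, 3, 90]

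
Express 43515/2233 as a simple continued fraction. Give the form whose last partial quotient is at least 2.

43515 = 19×2233 + 1088
2233 = 2×1088 + 57
1088 = 19×57 + 5
57 = 11×5 + 2
5 = 2×2 + 1
2 = 2×1 + 0  (stop)
So 43515/2233 = [19; 2, 19, 11, 2, 2].

[19; 2, 19, 11, 2, 2]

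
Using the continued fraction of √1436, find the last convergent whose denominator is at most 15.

341/9

√1436 = [37; 1, 8, 2, 18, 2, 8, 1, 74, …] (period length 8).
Convergents:
  p_0/q_0 = 37/1
  p_1/q_1 = 38/1
  p_2/q_2 = 341/9
  p_3/q_3 = 720/19
q_2 = 9 ≤ 15 < 19 = q_3, so the answer is 341/9.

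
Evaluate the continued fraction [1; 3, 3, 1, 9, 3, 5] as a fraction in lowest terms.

Using pₖ = aₖpₖ₋₁ + pₖ₋₂ and qₖ = aₖqₖ₋₁ + qₖ₋₂:
  k=0: a=1, p=1, q=1
  k=1: a=3, p=4, q=3
  k=2: a=3, p=13, q=10
  k=3: a=1, p=17, q=13
  k=4: a=9, p=166, q=127
  k=5: a=3, p=515, q=394
  k=6: a=5, p=2741, q=2097

2741/2097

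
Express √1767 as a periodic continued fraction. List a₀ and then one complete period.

a₀ = ⌊√1767⌋ = 42.
With m₀=0, d₀=1 and mₖ₊₁ = dₖaₖ − mₖ, dₖ₊₁ = (n − mₖ₊₁²)/dₖ, aₖ₊₁ = ⌊(a₀+mₖ₊₁)/dₖ₊₁⌋:
  k=1: m=42, d=3, a=28
  k=2: m=42, d=1, a=84
d=1 and a=2a₀=84 at k=2, so the next step gives (m, d) = (42, 3) again — its k=1 value — and the period has length 2.

[42; 28, 84]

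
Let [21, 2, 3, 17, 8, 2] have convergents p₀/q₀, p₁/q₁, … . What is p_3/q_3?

Using pₖ = aₖpₖ₋₁ + pₖ₋₂, qₖ = aₖqₖ₋₁ + qₖ₋₂ (with p₋₁=1, p₋₂=0, q₋₁=0, q₋₂=1):
  k=0: a=21, p=21, q=1
  k=1: a=2, p=43, q=2
  k=2: a=3, p=150, q=7
  k=3: a=17, p=2593, q=121

2593/121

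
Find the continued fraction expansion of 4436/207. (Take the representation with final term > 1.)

4436 = 21*207 + 89
207 = 2*89 + 29
89 = 3*29 + 2
29 = 14*2 + 1
2 = 2*1 + 0  (stop)
So 4436/207 = [21; 2, 3, 14, 2].

[21; 2, 3, 14, 2]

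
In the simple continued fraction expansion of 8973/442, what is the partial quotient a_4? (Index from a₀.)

8973 = 20·442 + 133   →  a_0 = 20
442 = 3·133 + 43   →  a_1 = 3
133 = 3·43 + 4   →  a_2 = 3
43 = 10·4 + 3   →  a_3 = 10
4 = 1·3 + 1   →  a_4 = 1

1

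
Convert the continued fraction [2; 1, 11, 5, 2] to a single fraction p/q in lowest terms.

391/134

Fold from the inside: start with 2/1.
  5 + 1/2 = 11/2
  11 + 2/11 = 123/11
  1 + 11/123 = 134/123
  2 + 123/134 = 391/134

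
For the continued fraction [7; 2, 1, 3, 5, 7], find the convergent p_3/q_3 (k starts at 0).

81/11

Using pₖ = aₖpₖ₋₁ + pₖ₋₂, qₖ = aₖqₖ₋₁ + qₖ₋₂ (with p₋₁=1, p₋₂=0, q₋₁=0, q₋₂=1):
  k=0: a=7, p=7, q=1
  k=1: a=2, p=15, q=2
  k=2: a=1, p=22, q=3
  k=3: a=3, p=81, q=11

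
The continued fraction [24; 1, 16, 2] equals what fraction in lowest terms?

Fold from the inside: start with 2/1.
  16 + 1/2 = 33/2
  1 + 2/33 = 35/33
  24 + 33/35 = 873/35

873/35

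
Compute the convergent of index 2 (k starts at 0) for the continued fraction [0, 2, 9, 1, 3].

9/19

Using pₖ = aₖpₖ₋₁ + pₖ₋₂, qₖ = aₖqₖ₋₁ + qₖ₋₂ (with p₋₁=1, p₋₂=0, q₋₁=0, q₋₂=1):
  k=0: a=0, p=0, q=1
  k=1: a=2, p=1, q=2
  k=2: a=9, p=9, q=19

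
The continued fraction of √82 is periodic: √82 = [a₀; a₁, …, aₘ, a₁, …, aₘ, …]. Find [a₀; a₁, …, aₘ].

a₀ = ⌊√82⌋ = 9.
With m₀=0, d₀=1 and mₖ₊₁ = dₖaₖ − mₖ, dₖ₊₁ = (n − mₖ₊₁²)/dₖ, aₖ₊₁ = ⌊(a₀+mₖ₊₁)/dₖ₊₁⌋:
  k=1: m=9, d=1, a=18
d=1 and a=2a₀=18 at k=1, so the next step gives (m, d) = (9, 1) again — its k=1 value — and the period has length 1.

[9; 18]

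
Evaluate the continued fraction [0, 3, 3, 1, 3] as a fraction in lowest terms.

15/49

Fold from the inside: start with 3/1.
  1 + 1/3 = 4/3
  3 + 3/4 = 15/4
  3 + 4/15 = 49/15
  0 + 15/49 = 15/49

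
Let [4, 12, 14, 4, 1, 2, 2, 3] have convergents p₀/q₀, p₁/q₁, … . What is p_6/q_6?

Using pₖ = aₖpₖ₋₁ + pₖ₋₂, qₖ = aₖqₖ₋₁ + qₖ₋₂ (with p₋₁=1, p₋₂=0, q₋₁=0, q₋₂=1):
  k=0: a=4, p=4, q=1
  k=1: a=12, p=49, q=12
  k=2: a=14, p=690, q=169
  k=3: a=4, p=2809, q=688
  k=4: a=1, p=3499, q=857
  k=5: a=2, p=9807, q=2402
  k=6: a=2, p=23113, q=5661

23113/5661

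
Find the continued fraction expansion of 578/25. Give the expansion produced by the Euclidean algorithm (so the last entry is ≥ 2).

[23; 8, 3]

578 = 23*25 + 3
25 = 8*3 + 1
3 = 3*1 + 0  (stop)
So 578/25 = [23; 8, 3].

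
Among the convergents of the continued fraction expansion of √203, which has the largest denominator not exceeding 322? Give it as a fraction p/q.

1610/113

√203 = [14; 4, 28, …] (period length 2).
Convergents:
  p_0/q_0 = 14/1
  p_1/q_1 = 57/4
  p_2/q_2 = 1610/113
  p_3/q_3 = 6497/456
q_2 = 113 ≤ 322 < 456 = q_3, so the answer is 1610/113.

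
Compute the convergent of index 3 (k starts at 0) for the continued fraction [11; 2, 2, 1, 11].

80/7

Using pₖ = aₖpₖ₋₁ + pₖ₋₂, qₖ = aₖqₖ₋₁ + qₖ₋₂ (with p₋₁=1, p₋₂=0, q₋₁=0, q₋₂=1):
  k=0: a=11, p=11, q=1
  k=1: a=2, p=23, q=2
  k=2: a=2, p=57, q=5
  k=3: a=1, p=80, q=7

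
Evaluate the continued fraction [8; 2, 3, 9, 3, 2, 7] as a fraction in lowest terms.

29381/3485

Fold from the inside: start with 7/1.
  2 + 1/7 = 15/7
  3 + 7/15 = 52/15
  9 + 15/52 = 483/52
  3 + 52/483 = 1501/483
  2 + 483/1501 = 3485/1501
  8 + 1501/3485 = 29381/3485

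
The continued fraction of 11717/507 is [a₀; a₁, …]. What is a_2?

11717 = 23·507 + 56   →  a_0 = 23
507 = 9·56 + 3   →  a_1 = 9
56 = 18·3 + 2   →  a_2 = 18

18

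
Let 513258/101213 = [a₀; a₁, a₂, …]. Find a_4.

9

513258 = 5·101213 + 7193   →  a_0 = 5
101213 = 14·7193 + 511   →  a_1 = 14
7193 = 14·511 + 39   →  a_2 = 14
511 = 13·39 + 4   →  a_3 = 13
39 = 9·4 + 3   →  a_4 = 9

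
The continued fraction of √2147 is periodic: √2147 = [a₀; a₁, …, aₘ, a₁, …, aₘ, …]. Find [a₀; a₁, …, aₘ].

a₀ = ⌊√2147⌋ = 46.
With m₀=0, d₀=1 and mₖ₊₁ = dₖaₖ − mₖ, dₖ₊₁ = (n − mₖ₊₁²)/dₖ, aₖ₊₁ = ⌊(a₀+mₖ₊₁)/dₖ₊₁⌋:
  k=1: m=46, d=31, a=2
  k=2: m=16, d=61, a=1
  k=3: m=45, d=2, a=45
  k=4: m=45, d=61, a=1
  k=5: m=16, d=31, a=2
  k=6: m=46, d=1, a=92
d=1 and a=2a₀=92 at k=6, so the next step gives (m, d) = (46, 31) again — its k=1 value — and the period has length 6.

[46; 2, 1, 45, 1, 2, 92]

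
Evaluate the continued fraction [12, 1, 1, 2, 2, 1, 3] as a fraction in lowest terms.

Using pₖ = aₖpₖ₋₁ + pₖ₋₂ and qₖ = aₖqₖ₋₁ + qₖ₋₂:
  k=0: a=12, p=12, q=1
  k=1: a=1, p=13, q=1
  k=2: a=1, p=25, q=2
  k=3: a=2, p=63, q=5
  k=4: a=2, p=151, q=12
  k=5: a=1, p=214, q=17
  k=6: a=3, p=793, q=63

793/63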